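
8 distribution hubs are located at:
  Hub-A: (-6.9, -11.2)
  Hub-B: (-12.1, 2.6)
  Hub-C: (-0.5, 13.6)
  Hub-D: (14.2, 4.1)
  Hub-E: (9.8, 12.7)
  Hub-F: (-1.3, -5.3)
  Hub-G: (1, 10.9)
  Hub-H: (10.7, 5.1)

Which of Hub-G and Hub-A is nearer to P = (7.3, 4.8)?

Hub-G

Compare squared distances:
d²(P, Hub-G) = (7.3−1)² + (4.8−10.9)² = 39.69 + 37.21 = 76.9
d²(P, Hub-A) = (7.3−(-6.9))² + (4.8−(-11.2))² = 201.64 + 256 = 457.64
76.9 < 457.64, so Hub-G is closer.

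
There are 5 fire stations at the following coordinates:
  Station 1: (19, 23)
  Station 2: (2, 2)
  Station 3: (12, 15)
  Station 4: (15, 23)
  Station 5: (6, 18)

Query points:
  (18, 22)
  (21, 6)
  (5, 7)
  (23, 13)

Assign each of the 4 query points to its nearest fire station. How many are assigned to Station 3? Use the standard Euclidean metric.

(18, 22) — d² to each: Station 1:2, Station 2:656, Station 3:85, Station 4:10, Station 5:160 → nearest is Station 1
(21, 6) — d² to each: Station 1:293, Station 2:377, Station 3:162, Station 4:325, Station 5:369 → nearest is Station 3
(5, 7) — d² to each: Station 1:452, Station 2:34, Station 3:113, Station 4:356, Station 5:122 → nearest is Station 2
(23, 13) — d² to each: Station 1:116, Station 2:562, Station 3:125, Station 4:164, Station 5:314 → nearest is Station 1
1 of the 4 points has Station 3 as nearest.

1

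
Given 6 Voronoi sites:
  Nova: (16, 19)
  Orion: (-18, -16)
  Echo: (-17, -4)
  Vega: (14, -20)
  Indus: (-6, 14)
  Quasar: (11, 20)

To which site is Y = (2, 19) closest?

Since √ is increasing, it suffices to compare squared distances:
d²(Y, Nova) = (2−16)² + (19−19)² = 196 + 0 = 196
d²(Y, Orion) = (2−(-18))² + (19−(-16))² = 400 + 1225 = 1625
d²(Y, Echo) = (2−(-17))² + (19−(-4))² = 361 + 529 = 890
d²(Y, Vega) = (2−14)² + (19−(-20))² = 144 + 1521 = 1665
d²(Y, Indus) = (2−(-6))² + (19−14)² = 64 + 25 = 89
d²(Y, Quasar) = (2−11)² + (19−20)² = 81 + 1 = 82
Quasar is nearest.

Quasar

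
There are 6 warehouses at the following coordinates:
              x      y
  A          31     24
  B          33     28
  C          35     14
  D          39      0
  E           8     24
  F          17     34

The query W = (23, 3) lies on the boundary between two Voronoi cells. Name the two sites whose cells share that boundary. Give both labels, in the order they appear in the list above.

C and D

Squared distances from W to each site:
|WA|² = (23−31)² + (3−24)² = 64 + 441 = 505
|WB|² = (23−33)² + (3−28)² = 100 + 625 = 725
|WC|² = (23−35)² + (3−14)² = 144 + 121 = 265
|WD|² = (23−39)² + (3−0)² = 256 + 9 = 265
|WE|² = (23−8)² + (3−24)² = 225 + 441 = 666
|WF|² = (23−17)² + (3−34)² = 36 + 961 = 997
W is equidistant from C and D (both at squared distance 265), and every other site is strictly farther — so W lies on the C–D Voronoi edge.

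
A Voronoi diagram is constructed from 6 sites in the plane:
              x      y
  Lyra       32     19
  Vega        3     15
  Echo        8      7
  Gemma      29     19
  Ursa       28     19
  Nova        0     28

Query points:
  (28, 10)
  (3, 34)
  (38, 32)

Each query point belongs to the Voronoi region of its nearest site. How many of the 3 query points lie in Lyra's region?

(28, 10) — d² to each: Lyra:97, Vega:650, Echo:409, Gemma:82, Ursa:81, Nova:1108 → nearest is Ursa
(3, 34) — d² to each: Lyra:1066, Vega:361, Echo:754, Gemma:901, Ursa:850, Nova:45 → nearest is Nova
(38, 32) — d² to each: Lyra:205, Vega:1514, Echo:1525, Gemma:250, Ursa:269, Nova:1460 → nearest is Lyra
1 of the 3 points has Lyra as nearest.

1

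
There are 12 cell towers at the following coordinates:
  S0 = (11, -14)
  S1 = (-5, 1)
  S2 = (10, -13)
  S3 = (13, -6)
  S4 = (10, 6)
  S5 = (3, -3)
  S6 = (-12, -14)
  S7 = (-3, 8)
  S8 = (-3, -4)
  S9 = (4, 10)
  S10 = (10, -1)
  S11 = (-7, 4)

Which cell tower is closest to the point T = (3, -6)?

S5

Compare squared distances (the ordering matches that of the actual distances):
|TS0|² = 64 + 64 = 128
|TS1|² = 64 + 49 = 113
|TS2|² = 49 + 49 = 98
|TS3|² = 100 + 0 = 100
|TS4|² = 49 + 144 = 193
|TS5|² = 0 + 9 = 9
|TS6|² = 225 + 64 = 289
|TS7|² = 36 + 196 = 232
|TS8|² = 36 + 4 = 40
|TS9|² = 1 + 256 = 257
d²(T, S10) = 49 + 25 = 74
d²(T, S11) = 100 + 100 = 200
The smallest is to S5, so T lies in the Voronoi region of S5.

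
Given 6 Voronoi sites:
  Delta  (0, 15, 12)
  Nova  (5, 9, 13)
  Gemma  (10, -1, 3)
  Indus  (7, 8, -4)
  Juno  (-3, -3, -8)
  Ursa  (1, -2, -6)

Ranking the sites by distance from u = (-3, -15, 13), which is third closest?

Squared Euclidean distances:
d²(u, Delta) = 9 + 900 + 1 = 910
d²(u, Nova) = 64 + 576 + 0 = 640
d²(u, Gemma) = 169 + 196 + 100 = 465
d²(u, Indus) = 100 + 529 + 289 = 918
d²(u, Juno) = 0 + 144 + 441 = 585
d²(u, Ursa) = 16 + 169 + 361 = 546
Sorted ascending: Gemma, Ursa, Juno, Nova, … — the third-nearest is Juno.

Juno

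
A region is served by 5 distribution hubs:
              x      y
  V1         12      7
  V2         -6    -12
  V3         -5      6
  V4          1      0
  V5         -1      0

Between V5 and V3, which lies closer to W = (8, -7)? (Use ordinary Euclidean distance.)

V5

Compare squared distances:
|WV5|² = (8−(-1))² + (-7−0)² = 81 + 49 = 130
|WV3|² = (8−(-5))² + (-7−6)² = 169 + 169 = 338
130 < 338, so V5 is closer.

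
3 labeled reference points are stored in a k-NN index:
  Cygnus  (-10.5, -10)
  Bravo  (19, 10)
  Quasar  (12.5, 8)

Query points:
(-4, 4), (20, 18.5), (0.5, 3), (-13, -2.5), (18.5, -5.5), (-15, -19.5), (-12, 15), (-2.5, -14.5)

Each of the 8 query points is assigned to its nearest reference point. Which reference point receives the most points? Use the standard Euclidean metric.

Cygnus

(-4, 4) — d² to each: Cygnus:238.25, Bravo:565, Quasar:288.25 → nearest is Cygnus
(20, 18.5) — d² to each: Cygnus:1742.5, Bravo:73.25, Quasar:166.5 → nearest is Bravo
(0.5, 3) — d² to each: Cygnus:290, Bravo:391.25, Quasar:169 → nearest is Quasar
(-13, -2.5) — d² to each: Cygnus:62.5, Bravo:1180.25, Quasar:760.5 → nearest is Cygnus
(18.5, -5.5) — d² to each: Cygnus:861.25, Bravo:240.5, Quasar:218.25 → nearest is Quasar
(-15, -19.5) — d² to each: Cygnus:110.5, Bravo:2026.25, Quasar:1512.5 → nearest is Cygnus
(-12, 15) — d² to each: Cygnus:627.25, Bravo:986, Quasar:649.25 → nearest is Cygnus
(-2.5, -14.5) — d² to each: Cygnus:84.25, Bravo:1062.5, Quasar:731.25 → nearest is Cygnus
Tally — Cygnus:5, Bravo:1, Quasar:2. Cygnus captures the most (5).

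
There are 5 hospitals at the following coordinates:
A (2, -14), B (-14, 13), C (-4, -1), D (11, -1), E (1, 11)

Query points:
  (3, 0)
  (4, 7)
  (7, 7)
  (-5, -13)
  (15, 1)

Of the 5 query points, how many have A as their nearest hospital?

(3, 0) — d² to each: A:197, B:458, C:50, D:65, E:125 → nearest is C
(4, 7) — d² to each: A:445, B:360, C:128, D:113, E:25 → nearest is E
(7, 7) — d² to each: A:466, B:477, C:185, D:80, E:52 → nearest is E
(-5, -13) — d² to each: A:50, B:757, C:145, D:400, E:612 → nearest is A
(15, 1) — d² to each: A:394, B:985, C:365, D:20, E:296 → nearest is D
1 of the 5 points has A as nearest.

1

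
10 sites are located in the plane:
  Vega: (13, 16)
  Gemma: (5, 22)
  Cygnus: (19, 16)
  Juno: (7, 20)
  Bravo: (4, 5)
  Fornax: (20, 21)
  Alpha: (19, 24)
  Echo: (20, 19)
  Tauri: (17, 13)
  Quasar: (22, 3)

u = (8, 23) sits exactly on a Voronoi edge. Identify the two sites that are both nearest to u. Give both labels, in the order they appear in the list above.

Gemma and Juno

Squared distances from u to each site:
d²(u, Vega) = (8−13)² + (23−16)² = 25 + 49 = 74
d²(u, Gemma) = (8−5)² + (23−22)² = 9 + 1 = 10
d²(u, Cygnus) = (8−19)² + (23−16)² = 121 + 49 = 170
d²(u, Juno) = (8−7)² + (23−20)² = 1 + 9 = 10
d²(u, Bravo) = (8−4)² + (23−5)² = 16 + 324 = 340
d²(u, Fornax) = (8−20)² + (23−21)² = 144 + 4 = 148
d²(u, Alpha) = (8−19)² + (23−24)² = 121 + 1 = 122
d²(u, Echo) = (8−20)² + (23−19)² = 144 + 16 = 160
d²(u, Tauri) = (8−17)² + (23−13)² = 81 + 100 = 181
d²(u, Quasar) = (8−22)² + (23−3)² = 196 + 400 = 596
u is equidistant from Gemma and Juno (both at squared distance 10), and every other site is strictly farther — so u lies on the Gemma–Juno Voronoi edge.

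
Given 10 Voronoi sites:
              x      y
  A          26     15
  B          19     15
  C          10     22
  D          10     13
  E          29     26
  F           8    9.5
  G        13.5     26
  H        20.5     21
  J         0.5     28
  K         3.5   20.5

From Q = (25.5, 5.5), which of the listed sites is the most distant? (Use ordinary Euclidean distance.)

J

Since √ is increasing, it suffices to compare squared distances:
|QA|² = (25.5−26)² + (5.5−15)² = 0.25 + 90.25 = 90.5
|QB|² = (25.5−19)² + (5.5−15)² = 42.25 + 90.25 = 132.5
|QC|² = (25.5−10)² + (5.5−22)² = 240.25 + 272.25 = 512.5
|QD|² = (25.5−10)² + (5.5−13)² = 240.25 + 56.25 = 296.5
|QE|² = (25.5−29)² + (5.5−26)² = 12.25 + 420.25 = 432.5
|QF|² = (25.5−8)² + (5.5−9.5)² = 306.25 + 16 = 322.25
|QG|² = (25.5−13.5)² + (5.5−26)² = 144 + 420.25 = 564.25
|QH|² = (25.5−20.5)² + (5.5−21)² = 25 + 240.25 = 265.25
|QJ|² = (25.5−0.5)² + (5.5−28)² = 625 + 506.25 = 1131.25
|QK|² = (25.5−3.5)² + (5.5−20.5)² = 484 + 225 = 709
The largest is to J.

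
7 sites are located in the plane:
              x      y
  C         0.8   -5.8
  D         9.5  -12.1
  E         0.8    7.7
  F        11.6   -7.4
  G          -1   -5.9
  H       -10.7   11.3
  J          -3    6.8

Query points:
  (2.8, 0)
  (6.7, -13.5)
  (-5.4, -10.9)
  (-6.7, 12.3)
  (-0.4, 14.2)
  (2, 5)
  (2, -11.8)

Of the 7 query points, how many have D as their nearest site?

(2.8, 0) — d² to each: C:37.64, D:191.3, E:63.29, F:132.2, G:49.25, H:309.94, J:79.88 → nearest is C
(6.7, -13.5) — d² to each: C:94.1, D:9.8, E:484.25, F:61.22, G:117.05, H:917.8, J:506.18 → nearest is D
(-5.4, -10.9) — d² to each: C:64.45, D:223.45, E:384.4, F:301.25, G:44.36, H:520.93, J:319.05 → nearest is G
(-6.7, 12.3) — d² to each: C:383.86, D:857.8, E:77.41, F:722.98, G:363.73, H:17, J:43.94 → nearest is H
(-0.4, 14.2) — d² to each: C:401.44, D:789.7, E:43.69, F:610.56, G:404.37, H:114.5, J:61.52 → nearest is E
(2, 5) — d² to each: C:118.08, D:348.66, E:8.73, F:245.92, G:127.81, H:200.98, J:28.24 → nearest is E
(2, -11.8) — d² to each: C:37.44, D:56.34, E:381.69, F:111.52, G:43.81, H:694.9, J:370.96 → nearest is C
1 of the 7 points has D as nearest.

1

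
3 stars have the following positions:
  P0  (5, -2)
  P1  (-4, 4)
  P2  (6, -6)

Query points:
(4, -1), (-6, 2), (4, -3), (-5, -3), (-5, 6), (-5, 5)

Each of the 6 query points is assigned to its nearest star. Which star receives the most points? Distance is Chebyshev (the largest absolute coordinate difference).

(4, -1) — d to each: P0:1, P1:8, P2:5 → nearest is P0
(-6, 2) — d to each: P0:11, P1:2, P2:12 → nearest is P1
(4, -3) — d to each: P0:1, P1:8, P2:3 → nearest is P0
(-5, -3) — d to each: P0:10, P1:7, P2:11 → nearest is P1
(-5, 6) — d to each: P0:10, P1:2, P2:12 → nearest is P1
(-5, 5) — d to each: P0:10, P1:1, P2:11 → nearest is P1
Tally — P0:2, P1:4. P1 captures the most (4).

P1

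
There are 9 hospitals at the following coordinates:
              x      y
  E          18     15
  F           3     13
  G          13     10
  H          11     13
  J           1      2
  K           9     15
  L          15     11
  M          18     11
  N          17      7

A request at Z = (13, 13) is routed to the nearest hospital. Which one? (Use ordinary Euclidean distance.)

H

Compare squared distances (the ordering matches that of the actual distances):
|ZE|² = 25 + 4 = 29
|ZF|² = 100 + 0 = 100
|ZG|² = 0 + 9 = 9
|ZH|² = 4 + 0 = 4
|ZJ|² = 144 + 121 = 265
|ZK|² = 16 + 4 = 20
|ZL|² = 4 + 4 = 8
|ZM|² = 25 + 4 = 29
|ZN|² = 16 + 36 = 52
H is nearest.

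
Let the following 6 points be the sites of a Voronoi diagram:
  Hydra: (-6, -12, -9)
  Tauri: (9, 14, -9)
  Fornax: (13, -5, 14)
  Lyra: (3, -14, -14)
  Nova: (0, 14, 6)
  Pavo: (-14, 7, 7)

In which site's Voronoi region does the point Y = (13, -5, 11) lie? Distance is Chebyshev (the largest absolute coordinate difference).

Fornax

d(Y, Hydra) = max(19, 7, 20) = 20
d(Y, Tauri) = max(4, 19, 20) = 20
d(Y, Fornax) = max(0, 0, 3) = 3
d(Y, Lyra) = max(10, 9, 25) = 25
d(Y, Nova) = max(13, 19, 5) = 19
d(Y, Pavo) = max(27, 12, 4) = 27
Fornax is nearest.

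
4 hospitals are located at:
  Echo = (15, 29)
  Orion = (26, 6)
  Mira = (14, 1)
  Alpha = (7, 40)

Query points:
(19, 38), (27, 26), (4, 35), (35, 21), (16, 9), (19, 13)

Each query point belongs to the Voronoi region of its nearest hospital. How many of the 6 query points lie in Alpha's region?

1

(19, 38) — d² to each: Echo:97, Orion:1073, Mira:1394, Alpha:148 → nearest is Echo
(27, 26) — d² to each: Echo:153, Orion:401, Mira:794, Alpha:596 → nearest is Echo
(4, 35) — d² to each: Echo:157, Orion:1325, Mira:1256, Alpha:34 → nearest is Alpha
(35, 21) — d² to each: Echo:464, Orion:306, Mira:841, Alpha:1145 → nearest is Orion
(16, 9) — d² to each: Echo:401, Orion:109, Mira:68, Alpha:1042 → nearest is Mira
(19, 13) — d² to each: Echo:272, Orion:98, Mira:169, Alpha:873 → nearest is Orion
1 of the 6 points has Alpha as nearest.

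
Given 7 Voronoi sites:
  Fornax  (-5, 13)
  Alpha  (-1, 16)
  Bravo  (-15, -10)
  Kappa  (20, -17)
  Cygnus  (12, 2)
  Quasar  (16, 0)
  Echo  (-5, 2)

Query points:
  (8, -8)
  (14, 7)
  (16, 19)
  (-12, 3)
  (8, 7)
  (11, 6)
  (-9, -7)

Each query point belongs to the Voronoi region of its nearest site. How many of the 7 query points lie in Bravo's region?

1

(8, -8) — d² to each: Fornax:610, Alpha:657, Bravo:533, Kappa:225, Cygnus:116, Quasar:128, Echo:269 → nearest is Cygnus
(14, 7) — d² to each: Fornax:397, Alpha:306, Bravo:1130, Kappa:612, Cygnus:29, Quasar:53, Echo:386 → nearest is Cygnus
(16, 19) — d² to each: Fornax:477, Alpha:298, Bravo:1802, Kappa:1312, Cygnus:305, Quasar:361, Echo:730 → nearest is Alpha
(-12, 3) — d² to each: Fornax:149, Alpha:290, Bravo:178, Kappa:1424, Cygnus:577, Quasar:793, Echo:50 → nearest is Echo
(8, 7) — d² to each: Fornax:205, Alpha:162, Bravo:818, Kappa:720, Cygnus:41, Quasar:113, Echo:194 → nearest is Cygnus
(11, 6) — d² to each: Fornax:305, Alpha:244, Bravo:932, Kappa:610, Cygnus:17, Quasar:61, Echo:272 → nearest is Cygnus
(-9, -7) — d² to each: Fornax:416, Alpha:593, Bravo:45, Kappa:941, Cygnus:522, Quasar:674, Echo:97 → nearest is Bravo
1 of the 7 points has Bravo as nearest.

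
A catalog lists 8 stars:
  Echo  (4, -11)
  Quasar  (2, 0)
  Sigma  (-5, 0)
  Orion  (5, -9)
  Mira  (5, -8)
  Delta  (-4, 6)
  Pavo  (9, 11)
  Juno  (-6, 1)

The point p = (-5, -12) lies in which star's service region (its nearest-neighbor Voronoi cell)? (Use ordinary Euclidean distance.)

Echo

Since √ is increasing, it suffices to compare squared distances:
d²(p, Echo) = 81 + 1 = 82
d²(p, Quasar) = 49 + 144 = 193
d²(p, Sigma) = 0 + 144 = 144
d²(p, Orion) = 100 + 9 = 109
d²(p, Mira) = 100 + 16 = 116
d²(p, Delta) = 1 + 324 = 325
d²(p, Pavo) = 196 + 529 = 725
d²(p, Juno) = 1 + 169 = 170
The smallest is to Echo, so p lies in the Voronoi region of Echo.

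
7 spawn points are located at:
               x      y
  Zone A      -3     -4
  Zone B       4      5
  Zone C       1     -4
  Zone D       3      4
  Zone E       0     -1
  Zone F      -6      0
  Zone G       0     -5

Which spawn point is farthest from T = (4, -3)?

Zone F

Since √ is increasing, it suffices to compare squared distances:
d²(T, Zone A) = (4−(-3))² + (-3−(-4))² = 49 + 1 = 50
d²(T, Zone B) = (4−4)² + (-3−5)² = 0 + 64 = 64
d²(T, Zone C) = (4−1)² + (-3−(-4))² = 9 + 1 = 10
d²(T, Zone D) = (4−3)² + (-3−4)² = 1 + 49 = 50
d²(T, Zone E) = (4−0)² + (-3−(-1))² = 16 + 4 = 20
d²(T, Zone F) = (4−(-6))² + (-3−0)² = 100 + 9 = 109
d²(T, Zone G) = (4−0)² + (-3−(-5))² = 16 + 4 = 20
The largest is to Zone F.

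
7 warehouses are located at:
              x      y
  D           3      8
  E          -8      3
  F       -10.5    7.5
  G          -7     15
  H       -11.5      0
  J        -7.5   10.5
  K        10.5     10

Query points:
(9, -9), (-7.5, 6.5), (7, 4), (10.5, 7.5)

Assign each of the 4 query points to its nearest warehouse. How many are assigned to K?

1

(9, -9) — d² to each: D:325, E:433, F:652.5, G:832, H:501.25, J:652.5, K:363.25 → nearest is D
(-7.5, 6.5) — d² to each: D:112.5, E:12.5, F:10, G:72.5, H:58.25, J:16, K:336.25 → nearest is F
(7, 4) — d² to each: D:32, E:226, F:318.5, G:317, H:358.25, J:252.5, K:48.25 → nearest is D
(10.5, 7.5) — d² to each: D:56.5, E:362.5, F:441, G:362.5, H:540.25, J:333, K:6.25 → nearest is K
1 of the 4 points has K as nearest.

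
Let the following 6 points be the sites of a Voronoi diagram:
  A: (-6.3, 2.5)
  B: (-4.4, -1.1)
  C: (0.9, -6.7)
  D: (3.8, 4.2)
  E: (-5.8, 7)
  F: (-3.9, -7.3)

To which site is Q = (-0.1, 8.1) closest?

Squared Euclidean distances:
|QA|² = (-0.1−(-6.3))² + (8.1−2.5)² = 38.44 + 31.36 = 69.8
|QB|² = (-0.1−(-4.4))² + (8.1−(-1.1))² = 18.49 + 84.64 = 103.13
|QC|² = (-0.1−0.9)² + (8.1−(-6.7))² = 1 + 219.04 = 220.04
|QD|² = (-0.1−3.8)² + (8.1−4.2)² = 15.21 + 15.21 = 30.42
|QE|² = (-0.1−(-5.8))² + (8.1−7)² = 32.49 + 1.21 = 33.7
|QF|² = (-0.1−(-3.9))² + (8.1−(-7.3))² = 14.44 + 237.16 = 251.6
Minimum is at D.

D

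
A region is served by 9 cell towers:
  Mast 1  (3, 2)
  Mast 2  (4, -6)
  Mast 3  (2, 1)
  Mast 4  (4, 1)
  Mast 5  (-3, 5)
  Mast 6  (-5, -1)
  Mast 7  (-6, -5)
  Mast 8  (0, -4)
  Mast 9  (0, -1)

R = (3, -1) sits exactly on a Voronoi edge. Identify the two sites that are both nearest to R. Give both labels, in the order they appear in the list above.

Squared distances from R to each site:
d²(R, Mast 1) = (3−3)² + (-1−2)² = 0 + 9 = 9
d²(R, Mast 2) = (3−4)² + (-1−(-6))² = 1 + 25 = 26
d²(R, Mast 3) = (3−2)² + (-1−1)² = 1 + 4 = 5
d²(R, Mast 4) = (3−4)² + (-1−1)² = 1 + 4 = 5
d²(R, Mast 5) = (3−(-3))² + (-1−5)² = 36 + 36 = 72
d²(R, Mast 6) = (3−(-5))² + (-1−(-1))² = 64 + 0 = 64
d²(R, Mast 7) = (3−(-6))² + (-1−(-5))² = 81 + 16 = 97
d²(R, Mast 8) = (3−0)² + (-1−(-4))² = 9 + 9 = 18
d²(R, Mast 9) = (3−0)² + (-1−(-1))² = 9 + 0 = 9
R is equidistant from Mast 3 and Mast 4 (both at squared distance 5), and every other site is strictly farther — so R lies on the Mast 3–Mast 4 Voronoi edge.

Mast 3 and Mast 4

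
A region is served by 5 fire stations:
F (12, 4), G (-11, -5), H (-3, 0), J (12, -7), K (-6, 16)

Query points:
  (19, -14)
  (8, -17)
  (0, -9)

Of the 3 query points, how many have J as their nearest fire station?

2

(19, -14) — d² to each: F:373, G:981, H:680, J:98, K:1525 → nearest is J
(8, -17) — d² to each: F:457, G:505, H:410, J:116, K:1285 → nearest is J
(0, -9) — d² to each: F:313, G:137, H:90, J:148, K:661 → nearest is H
2 of the 3 points have J as nearest.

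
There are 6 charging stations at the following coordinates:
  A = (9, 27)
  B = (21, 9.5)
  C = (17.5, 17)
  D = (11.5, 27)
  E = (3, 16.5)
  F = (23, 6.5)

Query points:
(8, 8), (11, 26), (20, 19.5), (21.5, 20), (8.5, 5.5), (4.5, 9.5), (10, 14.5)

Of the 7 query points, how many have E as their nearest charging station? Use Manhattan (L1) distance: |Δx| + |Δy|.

(8, 8) — d to each: A:20, B:14.5, C:18.5, D:22.5, E:13.5, F:16.5 → nearest is E
(11, 26) — d to each: A:3, B:26.5, C:15.5, D:1.5, E:17.5, F:31.5 → nearest is D
(20, 19.5) — d to each: A:18.5, B:11, C:5, D:16, E:20, F:16 → nearest is C
(21.5, 20) — d to each: A:19.5, B:11, C:7, D:17, E:22, F:15 → nearest is C
(8.5, 5.5) — d to each: A:22, B:16.5, C:20.5, D:24.5, E:16.5, F:15.5 → nearest is F
(4.5, 9.5) — d to each: A:22, B:16.5, C:20.5, D:24.5, E:8.5, F:21.5 → nearest is E
(10, 14.5) — d to each: A:13.5, B:16, C:10, D:14, E:9, F:21 → nearest is E
3 of the 7 points have E as nearest.

3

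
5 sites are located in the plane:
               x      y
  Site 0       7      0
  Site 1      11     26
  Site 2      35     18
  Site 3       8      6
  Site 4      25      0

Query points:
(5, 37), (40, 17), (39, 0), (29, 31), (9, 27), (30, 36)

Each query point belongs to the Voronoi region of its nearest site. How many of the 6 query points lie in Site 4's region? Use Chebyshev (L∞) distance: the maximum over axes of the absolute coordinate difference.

(5, 37) — d to each: Site 0:37, Site 1:11, Site 2:30, Site 3:31, Site 4:37 → nearest is Site 1
(40, 17) — d to each: Site 0:33, Site 1:29, Site 2:5, Site 3:32, Site 4:17 → nearest is Site 2
(39, 0) — d to each: Site 0:32, Site 1:28, Site 2:18, Site 3:31, Site 4:14 → nearest is Site 4
(29, 31) — d to each: Site 0:31, Site 1:18, Site 2:13, Site 3:25, Site 4:31 → nearest is Site 2
(9, 27) — d to each: Site 0:27, Site 1:2, Site 2:26, Site 3:21, Site 4:27 → nearest is Site 1
(30, 36) — d to each: Site 0:36, Site 1:19, Site 2:18, Site 3:30, Site 4:36 → nearest is Site 2
1 of the 6 points has Site 4 as nearest.

1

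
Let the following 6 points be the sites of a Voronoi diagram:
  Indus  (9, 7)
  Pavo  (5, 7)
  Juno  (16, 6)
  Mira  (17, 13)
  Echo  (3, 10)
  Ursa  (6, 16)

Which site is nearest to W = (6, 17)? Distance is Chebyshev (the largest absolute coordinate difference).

d(W, Indus) = max(3, 10) = 10
d(W, Pavo) = max(1, 10) = 10
d(W, Juno) = max(10, 11) = 11
d(W, Mira) = max(11, 4) = 11
d(W, Echo) = max(3, 7) = 7
d(W, Ursa) = max(0, 1) = 1
Ursa is nearest.

Ursa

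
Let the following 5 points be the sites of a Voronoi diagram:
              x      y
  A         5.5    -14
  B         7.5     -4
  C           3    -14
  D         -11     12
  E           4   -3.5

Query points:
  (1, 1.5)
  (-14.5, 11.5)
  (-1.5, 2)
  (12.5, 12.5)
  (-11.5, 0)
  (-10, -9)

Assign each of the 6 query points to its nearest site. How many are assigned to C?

(1, 1.5) — d² to each: A:260.5, B:72.5, C:244.25, D:254.25, E:34 → nearest is E
(-14.5, 11.5) — d² to each: A:1050.25, B:724.25, C:956.5, D:12.5, E:567.25 → nearest is D
(-1.5, 2) — d² to each: A:305, B:117, C:276.25, D:190.25, E:60.5 → nearest is E
(12.5, 12.5) — d² to each: A:751.25, B:297.25, C:792.5, D:552.5, E:328.25 → nearest is B
(-11.5, 0) — d² to each: A:485, B:377, C:406.25, D:144.25, E:252.5 → nearest is D
(-10, -9) — d² to each: A:265.25, B:331.25, C:194, D:442, E:226.25 → nearest is C
1 of the 6 points has C as nearest.

1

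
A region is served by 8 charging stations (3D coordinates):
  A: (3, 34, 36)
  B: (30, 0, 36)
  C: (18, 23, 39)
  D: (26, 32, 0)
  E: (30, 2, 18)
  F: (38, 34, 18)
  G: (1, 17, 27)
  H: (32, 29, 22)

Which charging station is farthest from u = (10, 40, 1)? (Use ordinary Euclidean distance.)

Since √ is increasing, it suffices to compare squared distances:
|uA|² = 49 + 36 + 1225 = 1310
|uB|² = 400 + 1600 + 1225 = 3225
|uC|² = 64 + 289 + 1444 = 1797
|uD|² = 256 + 64 + 1 = 321
|uE|² = 400 + 1444 + 289 = 2133
|uF|² = 784 + 36 + 289 = 1109
|uG|² = 81 + 529 + 676 = 1286
|uH|² = 484 + 121 + 441 = 1046
The largest is to B.

B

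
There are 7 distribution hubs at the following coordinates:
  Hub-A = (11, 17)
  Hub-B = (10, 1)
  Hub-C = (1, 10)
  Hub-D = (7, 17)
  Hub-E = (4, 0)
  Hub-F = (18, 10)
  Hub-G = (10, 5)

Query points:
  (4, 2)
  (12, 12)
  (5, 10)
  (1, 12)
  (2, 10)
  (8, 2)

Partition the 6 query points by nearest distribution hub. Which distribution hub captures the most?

(4, 2) — d² to each: Hub-A:274, Hub-B:37, Hub-C:73, Hub-D:234, Hub-E:4, Hub-F:260, Hub-G:45 → nearest is Hub-E
(12, 12) — d² to each: Hub-A:26, Hub-B:125, Hub-C:125, Hub-D:50, Hub-E:208, Hub-F:40, Hub-G:53 → nearest is Hub-A
(5, 10) — d² to each: Hub-A:85, Hub-B:106, Hub-C:16, Hub-D:53, Hub-E:101, Hub-F:169, Hub-G:50 → nearest is Hub-C
(1, 12) — d² to each: Hub-A:125, Hub-B:202, Hub-C:4, Hub-D:61, Hub-E:153, Hub-F:293, Hub-G:130 → nearest is Hub-C
(2, 10) — d² to each: Hub-A:130, Hub-B:145, Hub-C:1, Hub-D:74, Hub-E:104, Hub-F:256, Hub-G:89 → nearest is Hub-C
(8, 2) — d² to each: Hub-A:234, Hub-B:5, Hub-C:113, Hub-D:226, Hub-E:20, Hub-F:164, Hub-G:13 → nearest is Hub-B
Tally — Hub-A:1, Hub-B:1, Hub-C:3, Hub-E:1. Hub-C captures the most (3).

Hub-C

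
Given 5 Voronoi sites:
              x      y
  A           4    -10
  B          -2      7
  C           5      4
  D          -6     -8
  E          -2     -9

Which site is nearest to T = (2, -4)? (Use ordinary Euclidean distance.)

A

Since √ is increasing, it suffices to compare squared distances:
|TA|² = (2−4)² + (-4−(-10))² = 4 + 36 = 40
|TB|² = (2−(-2))² + (-4−7)² = 16 + 121 = 137
|TC|² = (2−5)² + (-4−4)² = 9 + 64 = 73
|TD|² = (2−(-6))² + (-4−(-8))² = 64 + 16 = 80
|TE|² = (2−(-2))² + (-4−(-9))² = 16 + 25 = 41
Minimum is at A.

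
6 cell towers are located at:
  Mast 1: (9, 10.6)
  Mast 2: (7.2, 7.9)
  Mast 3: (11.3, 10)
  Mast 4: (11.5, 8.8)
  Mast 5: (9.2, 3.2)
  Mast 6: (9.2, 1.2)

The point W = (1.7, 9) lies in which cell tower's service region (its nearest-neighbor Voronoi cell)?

Squared Euclidean distances:
d²(W, Mast 1) = (1.7−9)² + (9−10.6)² = 53.29 + 2.56 = 55.85
d²(W, Mast 2) = (1.7−7.2)² + (9−7.9)² = 30.25 + 1.21 = 31.46
d²(W, Mast 3) = (1.7−11.3)² + (9−10)² = 92.16 + 1 = 93.16
d²(W, Mast 4) = (1.7−11.5)² + (9−8.8)² = 96.04 + 0.04 = 96.08
d²(W, Mast 5) = (1.7−9.2)² + (9−3.2)² = 56.25 + 33.64 = 89.89
d²(W, Mast 6) = (1.7−9.2)² + (9−1.2)² = 56.25 + 60.84 = 117.09
The smallest is to Mast 2, so W lies in the Voronoi region of Mast 2.

Mast 2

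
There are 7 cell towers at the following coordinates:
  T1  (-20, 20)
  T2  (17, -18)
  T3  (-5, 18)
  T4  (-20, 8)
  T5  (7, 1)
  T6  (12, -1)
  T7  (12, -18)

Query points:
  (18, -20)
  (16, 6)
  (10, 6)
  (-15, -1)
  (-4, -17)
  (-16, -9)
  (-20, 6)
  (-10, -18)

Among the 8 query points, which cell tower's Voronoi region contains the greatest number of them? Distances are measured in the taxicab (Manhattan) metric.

(18, -20) — d to each: T1:78, T2:3, T3:61, T4:66, T5:32, T6:25, T7:8 → nearest is T2
(16, 6) — d to each: T1:50, T2:25, T3:33, T4:38, T5:14, T6:11, T7:28 → nearest is T6
(10, 6) — d to each: T1:44, T2:31, T3:27, T4:32, T5:8, T6:9, T7:26 → nearest is T5
(-15, -1) — d to each: T1:26, T2:49, T3:29, T4:14, T5:24, T6:27, T7:44 → nearest is T4
(-4, -17) — d to each: T1:53, T2:22, T3:36, T4:41, T5:29, T6:32, T7:17 → nearest is T7
(-16, -9) — d to each: T1:33, T2:42, T3:38, T4:21, T5:33, T6:36, T7:37 → nearest is T4
(-20, 6) — d to each: T1:14, T2:61, T3:27, T4:2, T5:32, T6:39, T7:56 → nearest is T4
(-10, -18) — d to each: T1:48, T2:27, T3:41, T4:36, T5:36, T6:39, T7:22 → nearest is T7
Tally — T2:1, T4:3, T5:1, T6:1, T7:2. T4 captures the most (3).

T4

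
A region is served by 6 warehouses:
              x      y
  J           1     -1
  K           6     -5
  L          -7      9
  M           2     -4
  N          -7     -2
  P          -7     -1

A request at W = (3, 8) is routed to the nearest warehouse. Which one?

J

Squared Euclidean distances:
|WJ|² = (3−1)² + (8−(-1))² = 4 + 81 = 85
|WK|² = (3−6)² + (8−(-5))² = 9 + 169 = 178
|WL|² = (3−(-7))² + (8−9)² = 100 + 1 = 101
|WM|² = (3−2)² + (8−(-4))² = 1 + 144 = 145
|WN|² = (3−(-7))² + (8−(-2))² = 100 + 100 = 200
|WP|² = (3−(-7))² + (8−(-1))² = 100 + 81 = 181
J is nearest.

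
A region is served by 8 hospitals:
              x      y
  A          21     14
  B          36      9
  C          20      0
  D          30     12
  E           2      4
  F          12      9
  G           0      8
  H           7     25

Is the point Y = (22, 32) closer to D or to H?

H

Compare squared distances:
|YD|² = (22−30)² + (32−12)² = 64 + 400 = 464
|YH|² = (22−7)² + (32−25)² = 225 + 49 = 274
464 > 274, so H is closer.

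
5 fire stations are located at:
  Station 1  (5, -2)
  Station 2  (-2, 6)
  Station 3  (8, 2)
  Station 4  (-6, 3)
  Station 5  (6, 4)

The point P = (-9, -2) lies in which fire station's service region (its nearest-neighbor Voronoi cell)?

Compare squared distances (the ordering matches that of the actual distances):
d²(P, Station 1) = (-9−5)² + (-2−(-2))² = 196 + 0 = 196
d²(P, Station 2) = (-9−(-2))² + (-2−6)² = 49 + 64 = 113
d²(P, Station 3) = (-9−8)² + (-2−2)² = 289 + 16 = 305
d²(P, Station 4) = (-9−(-6))² + (-2−3)² = 9 + 25 = 34
d²(P, Station 5) = (-9−6)² + (-2−4)² = 225 + 36 = 261
Station 4 is nearest.

Station 4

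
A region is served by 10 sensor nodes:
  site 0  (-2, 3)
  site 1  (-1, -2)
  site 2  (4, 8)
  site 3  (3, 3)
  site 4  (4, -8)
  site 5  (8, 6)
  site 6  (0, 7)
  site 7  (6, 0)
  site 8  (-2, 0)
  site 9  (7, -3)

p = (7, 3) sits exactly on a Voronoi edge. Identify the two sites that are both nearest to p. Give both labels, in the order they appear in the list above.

Squared distances from p to each site:
d²(p, site 0) = 81 + 0 = 81
d²(p, site 1) = 64 + 25 = 89
d²(p, site 2) = 9 + 25 = 34
d²(p, site 3) = 16 + 0 = 16
d²(p, site 4) = 9 + 121 = 130
d²(p, site 5) = 1 + 9 = 10
d²(p, site 6) = 49 + 16 = 65
d²(p, site 7) = 1 + 9 = 10
d²(p, site 8) = 81 + 9 = 90
d²(p, site 9) = 0 + 36 = 36
p is equidistant from site 5 and site 7 (both at squared distance 10), and every other site is strictly farther — so p lies on the site 5–site 7 Voronoi edge.

site 5 and site 7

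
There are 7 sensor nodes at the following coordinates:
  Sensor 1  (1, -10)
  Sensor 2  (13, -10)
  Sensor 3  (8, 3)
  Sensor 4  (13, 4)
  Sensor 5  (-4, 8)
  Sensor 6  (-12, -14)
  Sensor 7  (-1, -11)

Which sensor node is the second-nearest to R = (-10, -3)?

Sensor 7

Compare squared distances (the ordering matches that of the actual distances):
d²(R, Sensor 1) = (-10−1)² + (-3−(-10))² = 121 + 49 = 170
d²(R, Sensor 2) = (-10−13)² + (-3−(-10))² = 529 + 49 = 578
d²(R, Sensor 3) = (-10−8)² + (-3−3)² = 324 + 36 = 360
d²(R, Sensor 4) = (-10−13)² + (-3−4)² = 529 + 49 = 578
d²(R, Sensor 5) = (-10−(-4))² + (-3−8)² = 36 + 121 = 157
d²(R, Sensor 6) = (-10−(-12))² + (-3−(-14))² = 4 + 121 = 125
d²(R, Sensor 7) = (-10−(-1))² + (-3−(-11))² = 81 + 64 = 145
Sorted ascending: Sensor 6, Sensor 7, Sensor 5, … — the second-nearest is Sensor 7.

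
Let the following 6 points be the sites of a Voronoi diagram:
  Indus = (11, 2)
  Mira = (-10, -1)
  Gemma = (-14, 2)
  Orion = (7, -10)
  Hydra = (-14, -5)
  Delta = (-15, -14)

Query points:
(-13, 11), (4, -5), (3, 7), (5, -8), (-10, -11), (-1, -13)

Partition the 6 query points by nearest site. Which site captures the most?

(-13, 11) — d² to each: Indus:657, Mira:153, Gemma:82, Orion:841, Hydra:257, Delta:629 → nearest is Gemma
(4, -5) — d² to each: Indus:98, Mira:212, Gemma:373, Orion:34, Hydra:324, Delta:442 → nearest is Orion
(3, 7) — d² to each: Indus:89, Mira:233, Gemma:314, Orion:305, Hydra:433, Delta:765 → nearest is Indus
(5, -8) — d² to each: Indus:136, Mira:274, Gemma:461, Orion:8, Hydra:370, Delta:436 → nearest is Orion
(-10, -11) — d² to each: Indus:610, Mira:100, Gemma:185, Orion:290, Hydra:52, Delta:34 → nearest is Delta
(-1, -13) — d² to each: Indus:369, Mira:225, Gemma:394, Orion:73, Hydra:233, Delta:197 → nearest is Orion
Tally — Indus:1, Gemma:1, Orion:3, Delta:1. Orion captures the most (3).

Orion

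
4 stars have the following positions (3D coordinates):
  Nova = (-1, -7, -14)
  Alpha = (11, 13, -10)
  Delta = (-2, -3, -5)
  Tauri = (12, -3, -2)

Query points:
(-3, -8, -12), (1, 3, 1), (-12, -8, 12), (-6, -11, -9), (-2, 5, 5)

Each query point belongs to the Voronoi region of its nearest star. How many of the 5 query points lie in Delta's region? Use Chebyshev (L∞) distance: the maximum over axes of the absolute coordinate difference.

(-3, -8, -12) — d to each: Nova:2, Alpha:21, Delta:7, Tauri:15 → nearest is Nova
(1, 3, 1) — d to each: Nova:15, Alpha:11, Delta:6, Tauri:11 → nearest is Delta
(-12, -8, 12) — d to each: Nova:26, Alpha:23, Delta:17, Tauri:24 → nearest is Delta
(-6, -11, -9) — d to each: Nova:5, Alpha:24, Delta:8, Tauri:18 → nearest is Nova
(-2, 5, 5) — d to each: Nova:19, Alpha:15, Delta:10, Tauri:14 → nearest is Delta
3 of the 5 points have Delta as nearest.

3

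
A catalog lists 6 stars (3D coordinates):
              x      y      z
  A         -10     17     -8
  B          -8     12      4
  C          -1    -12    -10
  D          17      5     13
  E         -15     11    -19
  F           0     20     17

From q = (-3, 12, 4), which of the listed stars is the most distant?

C

Compare squared distances (the ordering matches that of the actual distances):
|qA|² = (-3−(-10))² + (12−17)² + (4−(-8))² = 49 + 25 + 144 = 218
|qB|² = (-3−(-8))² + (12−12)² + (4−4)² = 25 + 0 + 0 = 25
|qC|² = (-3−(-1))² + (12−(-12))² + (4−(-10))² = 4 + 576 + 196 = 776
|qD|² = (-3−17)² + (12−5)² + (4−13)² = 400 + 49 + 81 = 530
|qE|² = (-3−(-15))² + (12−11)² + (4−(-19))² = 144 + 1 + 529 = 674
|qF|² = (-3−0)² + (12−20)² + (4−17)² = 9 + 64 + 169 = 242
The largest is to C.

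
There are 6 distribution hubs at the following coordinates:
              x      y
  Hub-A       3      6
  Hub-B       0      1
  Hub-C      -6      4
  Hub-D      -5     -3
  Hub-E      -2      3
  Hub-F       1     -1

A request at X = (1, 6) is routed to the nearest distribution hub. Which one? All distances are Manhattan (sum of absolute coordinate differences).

Hub-A

d(X, Hub-A) = |1−3| + |6−6| = 2 + 0 = 2
d(X, Hub-B) = |1−0| + |6−1| = 1 + 5 = 6
d(X, Hub-C) = |1−(-6)| + |6−4| = 7 + 2 = 9
d(X, Hub-D) = |1−(-5)| + |6−(-3)| = 6 + 9 = 15
d(X, Hub-E) = |1−(-2)| + |6−3| = 3 + 3 = 6
d(X, Hub-F) = |1−1| + |6−(-1)| = 0 + 7 = 7
Minimum is at Hub-A.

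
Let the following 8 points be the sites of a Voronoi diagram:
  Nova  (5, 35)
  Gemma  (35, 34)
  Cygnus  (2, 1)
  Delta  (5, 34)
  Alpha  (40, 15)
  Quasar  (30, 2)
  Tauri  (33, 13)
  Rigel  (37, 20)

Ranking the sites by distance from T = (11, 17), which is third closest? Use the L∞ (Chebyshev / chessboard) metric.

d(T, Nova) = max(6, 18) = 18
d(T, Gemma) = max(24, 17) = 24
d(T, Cygnus) = max(9, 16) = 16
d(T, Delta) = max(6, 17) = 17
d(T, Alpha) = max(29, 2) = 29
d(T, Quasar) = max(19, 15) = 19
d(T, Tauri) = max(22, 4) = 22
d(T, Rigel) = max(26, 3) = 26
Sorted ascending: Cygnus, Delta, Nova, Quasar, … — the third-nearest is Nova.

Nova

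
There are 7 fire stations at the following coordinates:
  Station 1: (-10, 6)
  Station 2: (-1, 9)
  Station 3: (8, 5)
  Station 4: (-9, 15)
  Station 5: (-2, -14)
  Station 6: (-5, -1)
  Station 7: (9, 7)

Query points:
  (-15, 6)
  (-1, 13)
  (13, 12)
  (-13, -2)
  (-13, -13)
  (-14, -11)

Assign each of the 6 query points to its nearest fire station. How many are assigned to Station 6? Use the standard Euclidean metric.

(-15, 6) — d² to each: Station 1:25, Station 2:205, Station 3:530, Station 4:117, Station 5:569, Station 6:149, Station 7:577 → nearest is Station 1
(-1, 13) — d² to each: Station 1:130, Station 2:16, Station 3:145, Station 4:68, Station 5:730, Station 6:212, Station 7:136 → nearest is Station 2
(13, 12) — d² to each: Station 1:565, Station 2:205, Station 3:74, Station 4:493, Station 5:901, Station 6:493, Station 7:41 → nearest is Station 7
(-13, -2) — d² to each: Station 1:73, Station 2:265, Station 3:490, Station 4:305, Station 5:265, Station 6:65, Station 7:565 → nearest is Station 6
(-13, -13) — d² to each: Station 1:370, Station 2:628, Station 3:765, Station 4:800, Station 5:122, Station 6:208, Station 7:884 → nearest is Station 5
(-14, -11) — d² to each: Station 1:305, Station 2:569, Station 3:740, Station 4:701, Station 5:153, Station 6:181, Station 7:853 → nearest is Station 5
1 of the 6 points has Station 6 as nearest.

1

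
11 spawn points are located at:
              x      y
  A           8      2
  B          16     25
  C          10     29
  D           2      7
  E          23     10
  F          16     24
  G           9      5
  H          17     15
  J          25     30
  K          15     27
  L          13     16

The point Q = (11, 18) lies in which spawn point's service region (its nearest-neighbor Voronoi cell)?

L

Squared Euclidean distances:
|QA|² = (11−8)² + (18−2)² = 9 + 256 = 265
|QB|² = (11−16)² + (18−25)² = 25 + 49 = 74
|QC|² = (11−10)² + (18−29)² = 1 + 121 = 122
|QD|² = (11−2)² + (18−7)² = 81 + 121 = 202
|QE|² = (11−23)² + (18−10)² = 144 + 64 = 208
|QF|² = (11−16)² + (18−24)² = 25 + 36 = 61
|QG|² = (11−9)² + (18−5)² = 4 + 169 = 173
|QH|² = (11−17)² + (18−15)² = 36 + 9 = 45
|QJ|² = (11−25)² + (18−30)² = 196 + 144 = 340
|QK|² = (11−15)² + (18−27)² = 16 + 81 = 97
|QL|² = (11−13)² + (18−16)² = 4 + 4 = 8
L is nearest.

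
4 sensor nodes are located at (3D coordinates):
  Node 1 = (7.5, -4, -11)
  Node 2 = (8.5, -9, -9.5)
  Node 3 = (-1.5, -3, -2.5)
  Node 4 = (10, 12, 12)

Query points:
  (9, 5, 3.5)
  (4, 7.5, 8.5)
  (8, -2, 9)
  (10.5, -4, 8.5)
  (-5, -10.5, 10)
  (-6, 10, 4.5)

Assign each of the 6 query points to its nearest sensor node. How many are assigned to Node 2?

(9, 5, 3.5) — d² to each: Node 1:293.5, Node 2:365.25, Node 3:210.25, Node 4:122.25 → nearest is Node 4
(4, 7.5, 8.5) — d² to each: Node 1:524.75, Node 2:616.5, Node 3:261.5, Node 4:68.5 → nearest is Node 4
(8, -2, 9) — d² to each: Node 1:404.25, Node 2:391.5, Node 3:223.5, Node 4:209 → nearest is Node 4
(10.5, -4, 8.5) — d² to each: Node 1:389.25, Node 2:353, Node 3:266, Node 4:268.5 → nearest is Node 3
(-5, -10.5, 10) — d² to each: Node 1:639.5, Node 2:564.75, Node 3:224.75, Node 4:735.25 → nearest is Node 3
(-6, 10, 4.5) — d² to each: Node 1:618.5, Node 2:767.25, Node 3:238.25, Node 4:316.25 → nearest is Node 3
0 of the 6 points have Node 2 as nearest.

0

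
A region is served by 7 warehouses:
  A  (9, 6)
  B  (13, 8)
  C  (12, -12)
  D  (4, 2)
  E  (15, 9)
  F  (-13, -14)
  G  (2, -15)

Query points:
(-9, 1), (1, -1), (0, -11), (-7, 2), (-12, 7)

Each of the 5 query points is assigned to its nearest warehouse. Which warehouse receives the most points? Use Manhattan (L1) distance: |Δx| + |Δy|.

(-9, 1) — d to each: A:23, B:29, C:34, D:14, E:32, F:19, G:27 → nearest is D
(1, -1) — d to each: A:15, B:21, C:22, D:6, E:24, F:27, G:15 → nearest is D
(0, -11) — d to each: A:26, B:32, C:13, D:17, E:35, F:16, G:6 → nearest is G
(-7, 2) — d to each: A:20, B:26, C:33, D:11, E:29, F:22, G:26 → nearest is D
(-12, 7) — d to each: A:22, B:26, C:43, D:21, E:29, F:22, G:36 → nearest is D
Tally — D:4, G:1. D captures the most (4).

D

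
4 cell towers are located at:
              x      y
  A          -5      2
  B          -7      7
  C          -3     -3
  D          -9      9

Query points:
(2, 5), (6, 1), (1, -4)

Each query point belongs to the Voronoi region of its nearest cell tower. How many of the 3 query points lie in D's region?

(2, 5) — d² to each: A:58, B:85, C:89, D:137 → nearest is A
(6, 1) — d² to each: A:122, B:205, C:97, D:289 → nearest is C
(1, -4) — d² to each: A:72, B:185, C:17, D:269 → nearest is C
0 of the 3 points have D as nearest.

0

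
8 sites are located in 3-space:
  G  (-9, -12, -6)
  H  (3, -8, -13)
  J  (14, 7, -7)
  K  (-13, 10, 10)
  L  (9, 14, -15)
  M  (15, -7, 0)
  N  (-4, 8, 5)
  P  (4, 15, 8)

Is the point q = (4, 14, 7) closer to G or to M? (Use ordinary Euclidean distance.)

M

Compare squared distances:
|qG|² = (4−(-9))² + (14−(-12))² + (7−(-6))² = 169 + 676 + 169 = 1014
|qM|² = (4−15)² + (14−(-7))² + (7−0)² = 121 + 441 + 49 = 611
1014 > 611, so M is closer.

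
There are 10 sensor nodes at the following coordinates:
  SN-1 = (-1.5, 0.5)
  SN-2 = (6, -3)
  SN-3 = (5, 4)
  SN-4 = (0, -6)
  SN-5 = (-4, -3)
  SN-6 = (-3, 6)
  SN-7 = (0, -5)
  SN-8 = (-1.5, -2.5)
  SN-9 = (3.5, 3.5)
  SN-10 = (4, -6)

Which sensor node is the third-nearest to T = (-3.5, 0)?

Compare squared distances (the ordering matches that of the actual distances):
d²(T, SN-1) = 4 + 0.25 = 4.25
d²(T, SN-2) = 90.25 + 9 = 99.25
d²(T, SN-3) = 72.25 + 16 = 88.25
d²(T, SN-4) = 12.25 + 36 = 48.25
d²(T, SN-5) = 0.25 + 9 = 9.25
d²(T, SN-6) = 0.25 + 36 = 36.25
d²(T, SN-7) = 12.25 + 25 = 37.25
d²(T, SN-8) = 4 + 6.25 = 10.25
d²(T, SN-9) = 49 + 12.25 = 61.25
d²(T, SN-10) = 56.25 + 36 = 92.25
Sorted ascending: SN-1, SN-5, SN-8, SN-6, … — the third-nearest is SN-8.

SN-8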